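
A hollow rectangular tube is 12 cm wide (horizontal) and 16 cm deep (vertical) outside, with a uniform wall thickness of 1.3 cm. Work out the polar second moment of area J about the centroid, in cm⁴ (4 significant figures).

Treat the section as a set of non-overlapping primitives; coordinates are from the bounding-box lower-left.
Outer rectangle: 12 × 16, A = 192 cm², y = 8 cm, Ī = 4 096 cm⁴.
Inner void (subtracted): 9.4 × 13.4, A = 125.96 cm², y = 8 cm, Ī = 1884.78 cm⁴.
By symmetry the centroid is at mid-height, ȳ = 8 cm.
All pieces are centred on the centroidal x-axis, so I = ΣĪ (holes subtracted) = 2211.22 cm⁴.
Repeating about the centroidal y-axis gives I_y = 1376.51 cm⁴.
Polar second moment: J = I_x + I_y = 3587.73 cm⁴.

J ≈ 3588 cm⁴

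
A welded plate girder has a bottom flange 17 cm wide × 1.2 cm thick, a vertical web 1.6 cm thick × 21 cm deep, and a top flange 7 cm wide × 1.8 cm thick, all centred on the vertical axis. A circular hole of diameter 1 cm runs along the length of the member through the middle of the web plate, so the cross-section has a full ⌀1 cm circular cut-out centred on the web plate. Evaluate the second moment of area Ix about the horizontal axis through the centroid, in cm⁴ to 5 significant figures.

Treat the section as a set of non-overlapping primitives; coordinates are from the bounding-box lower-left.
Bottom plate: 17 × 1.2, A = 20.4 cm², y = 0.6 cm, Ī = 2.448 cm⁴.
Web plate: 1.6 × 21, A = 33.6 cm², y = 11.7 cm, Ī = 1234.8 cm⁴.
Top plate: 7 × 1.8, A = 12.6 cm², y = 23.1 cm, Ī = 3.402 cm⁴.
Hole (subtracted): ⌀1, A = 0.7853982 cm², y = 11.7 cm, Ī = 0.04908739 cm⁴.
Centroid: ȳ = ΣA·y / ΣA = 10.44192 cm.
Transfer each piece to the horizontal axis through the centroid using Ī + A·d² with d = y − 10.44192:
  bottom plate: d = -9.841921 cm → contributes +1978.461 cm⁴
  web plate: d = 1.258079 cm → contributes +1287.981 cm⁴
  top plate: d = 12.65808 cm → contributes +2022.262 cm⁴
  hole: d = 1.258079 cm → contributes −1.292187 cm⁴
Total I = 5287.412 cm⁴.

Ix ≈ 5287.4 cm⁴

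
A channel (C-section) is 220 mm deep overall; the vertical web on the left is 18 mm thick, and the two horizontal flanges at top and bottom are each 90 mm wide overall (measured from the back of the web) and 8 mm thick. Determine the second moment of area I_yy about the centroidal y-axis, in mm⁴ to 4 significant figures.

I_yy ≈ 2.412 × 10⁶ mm⁴

Break the section into simple shapes (no overlaps), measuring from the bottom-left corner of the bounding box.
Web: 18 × 220, A = 3 960 mm², x = 9 mm, Ī = 106 920 mm⁴.
Top flange (beyond web): 72 × 8, A = 576 mm², x = 54 mm, Ī = 248 832 mm⁴.
Bottom flange (beyond web): 72 × 8, A = 576 mm², x = 54 mm, Ī = 248 832 mm⁴.
Centroid: x̄ = ΣA·x / ΣA = 19.1408 mm.
Transfer each piece to the centroidal y-axis using Ī + A·d² with d = x − 19.1408:
  web: d = -10.1408 mm → contributes +514 153 mm⁴
  top flange (beyond web): d = 34.8592 mm → contributes +948 765 mm⁴
  bottom flange (beyond web): d = 34.8592 mm → contributes +948 765 mm⁴
Total I = 2 411 683 mm⁴.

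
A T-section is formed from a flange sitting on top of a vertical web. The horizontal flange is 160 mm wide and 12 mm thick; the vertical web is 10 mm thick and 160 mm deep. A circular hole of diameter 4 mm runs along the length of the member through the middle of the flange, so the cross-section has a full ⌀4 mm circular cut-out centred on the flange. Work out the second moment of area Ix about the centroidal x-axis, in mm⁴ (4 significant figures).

Split into non-overlapping primitives; take the origin at the lower-left of the bounding box.
Flange: 160 × 12, A = 1 920 mm², y = 166 mm, Ī = 23 040 mm⁴.
Web: 10 × 160, A = 1 600 mm², y = 80 mm, Ī = 3 413 333 mm⁴.
Hole (subtracted): ⌀4, A = 12.5664 mm², y = 166 mm, Ī = 12.5664 mm⁴.
Centroid: ȳ = ΣA·y / ΣA = 126.769 mm.
Transfer each piece to the centroidal x-axis using Ī + A·d² with d = y − 126.769:
  flange: d = 39.231 mm → contributes +2 978 051 mm⁴
  web: d = -46.769 mm → contributes +6 913 082 mm⁴
  hole: d = 39.231 mm → contributes −19353.1 mm⁴
Total I = 9 871 780 mm⁴.

Ix ≈ 9.872 × 10⁶ mm⁴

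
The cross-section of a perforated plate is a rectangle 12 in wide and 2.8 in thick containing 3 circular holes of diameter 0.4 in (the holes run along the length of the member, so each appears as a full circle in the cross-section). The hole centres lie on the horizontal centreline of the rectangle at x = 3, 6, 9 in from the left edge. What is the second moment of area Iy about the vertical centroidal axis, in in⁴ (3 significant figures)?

Iy ≈ 401 in⁴

Break the section into simple shapes (no overlaps), measuring from the bottom-left corner of the bounding box.
Plate: 12 × 2.8, A = 33.6 in², x = 6 in, Ī = 403.2 in⁴.
Hole 1 (subtracted): ⌀0.4, A = 0.12566 in², x = 3 in, Ī = 0.0012566 in⁴.
Hole 2 (subtracted): ⌀0.4, A = 0.12566 in², x = 6 in, Ī = 0.0012566 in⁴.
Hole 3 (subtracted): ⌀0.4, A = 0.12566 in², x = 9 in, Ī = 0.0012566 in⁴.
By symmetry the centroid is at mid-width, x̄ = 6 in.
Transfer each piece to the vertical centroidal axis using Ī + A·d² with d = x − 6:
  plate: d = 0 in → contributes +403.2 in⁴
  hole 1: d = -3 in → contributes −1.1322 in⁴
  hole 2: d = 0 in → contributes −0.0012566 in⁴
  hole 3: d = 3 in → contributes −1.1322 in⁴
Total I = 400.93 in⁴.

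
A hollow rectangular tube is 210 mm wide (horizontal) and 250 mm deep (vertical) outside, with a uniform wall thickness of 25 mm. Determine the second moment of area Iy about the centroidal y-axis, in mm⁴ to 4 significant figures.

Iy ≈ 1.247 × 10⁸ mm⁴

Decompose the section into non-overlapping parts with the origin at the bottom-left of its bounding rectangle.
Outer rectangle: 210 × 250, A = 52 500 mm², x = 105 mm, Ī = 192 937 500 mm⁴.
Inner void (subtracted): 160 × 200, A = 32 000 mm², x = 105 mm, Ī = 68 266 667 mm⁴.
By symmetry the centroid is at mid-width, x̄ = 105 mm.
All pieces are centred on the centroidal y-axis, so I = ΣĪ (holes subtracted) = 124 670 833 mm⁴.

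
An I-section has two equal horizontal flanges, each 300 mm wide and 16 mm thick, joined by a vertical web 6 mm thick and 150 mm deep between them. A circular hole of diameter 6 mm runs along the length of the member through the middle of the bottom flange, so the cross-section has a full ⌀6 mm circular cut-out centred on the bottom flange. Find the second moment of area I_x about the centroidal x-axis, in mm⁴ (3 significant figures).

Decompose the section into non-overlapping parts with the origin at the bottom-left of its bounding rectangle.
Bottom flange: 300 × 16, A = 4 800 mm², y = 8 mm, Ī = 102 400 mm⁴.
Web: 6 × 150, A = 900 mm², y = 91 mm, Ī = 1 687 500 mm⁴.
Top flange: 300 × 16, A = 4 800 mm², y = 174 mm, Ī = 102 400 mm⁴.
Hole (subtracted): ⌀6, A = 28.274 mm², y = 8 mm, Ī = 63.617 mm⁴.
Centroid: ȳ = ΣA·y / ΣA = 91.224 mm.
Transfer each piece to the centroidal x-axis using Ī + A·d² with d = y − 91.224:
  bottom flange: d = -83.224 mm → contributes +33 348 408 mm⁴
  web: d = -0.22411 mm → contributes +1 687 545 mm⁴
  top flange: d = 82.776 mm → contributes +32 991 274 mm⁴
  hole: d = -83.224 mm → contributes −195 899 mm⁴
Total I = 67 831 329 mm⁴.

I_x ≈ 6.78 × 10⁷ mm⁴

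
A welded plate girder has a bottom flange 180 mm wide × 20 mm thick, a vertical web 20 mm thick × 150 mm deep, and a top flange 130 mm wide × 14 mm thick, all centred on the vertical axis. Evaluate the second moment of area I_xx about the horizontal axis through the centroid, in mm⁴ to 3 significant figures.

Treat the section as a set of non-overlapping primitives; coordinates are from the bounding-box lower-left.
Bottom plate: 180 × 20, A = 3 600 mm², y = 10 mm, Ī = 120 000 mm⁴.
Web plate: 20 × 150, A = 3 000 mm², y = 95 mm, Ī = 5 625 000 mm⁴.
Top plate: 130 × 14, A = 1 820 mm², y = 177 mm, Ī = 29 727 mm⁴.
Centroid: ȳ = ΣA·y / ΣA = 76.382 mm.
Transfer each piece to the horizontal axis through the centroid using Ī + A·d² with d = y − 76.382:
  bottom plate: d = -66.382 mm → contributes +15 983 854 mm⁴
  web plate: d = 18.618 mm → contributes +6 664 843 mm⁴
  top plate: d = 100.62 mm → contributes +18 455 219 mm⁴
Total I = 41 103 915 mm⁴.

I_xx ≈ 4.11 × 10⁷ mm⁴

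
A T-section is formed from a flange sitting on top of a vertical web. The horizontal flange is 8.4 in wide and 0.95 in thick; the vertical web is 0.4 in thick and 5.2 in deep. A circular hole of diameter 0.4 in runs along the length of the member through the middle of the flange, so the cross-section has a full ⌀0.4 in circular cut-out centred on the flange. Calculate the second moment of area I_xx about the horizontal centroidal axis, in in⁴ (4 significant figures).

Decompose the section into non-overlapping parts with the origin at the bottom-left of its bounding rectangle.
Flange: 8.4 × 0.95, A = 7.98 in², y = 5.675 in, Ī = 0.600163 in⁴.
Web: 0.4 × 5.2, A = 2.08 in², y = 2.6 in, Ī = 4.68693 in⁴.
Hole (subtracted): ⌀0.4, A = 0.125664 in², y = 5.675 in, Ī = 0.00125664 in⁴.
Centroid: ȳ = ΣA·y / ΣA = 5.03117 in.
Transfer each piece to the horizontal centroidal axis using Ī + A·d² with d = y − 5.03117:
  flange: d = 0.643828 in → contributes +3.90798 in⁴
  web: d = -2.43117 in → contributes +16.981 in⁴
  hole: d = 0.643828 in → contributes −0.053346 in⁴
Total I = 20.8356 in⁴.

I_xx ≈ 20.84 in⁴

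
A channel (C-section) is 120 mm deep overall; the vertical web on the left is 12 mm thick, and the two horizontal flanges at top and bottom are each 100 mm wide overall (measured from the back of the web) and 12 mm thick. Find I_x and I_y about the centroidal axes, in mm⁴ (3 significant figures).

I_x ≈ 7.91 × 10⁶ mm⁴, I_y ≈ 3.52 × 10⁶ mm⁴

Treat the section as a set of non-overlapping primitives; coordinates are from the bounding-box lower-left.
Web: 12 × 120, A = 1 440 mm², y = 60 mm, Ī = 1 728 000 mm⁴.
Top flange (beyond web): 88 × 12, A = 1 056 mm², y = 114 mm, Ī = 12 672 mm⁴.
Bottom flange (beyond web): 88 × 12, A = 1 056 mm², y = 6 mm, Ī = 12 672 mm⁴.
By symmetry the centroid is at mid-height, ȳ = 60 mm.
Transfer each piece to the centroidal x-axis using Ī + A·d² with d = y − 60:
  web: d = 0 mm → contributes +1 728 000 mm⁴
  top flange (beyond web): d = 54 mm → contributes +3 091 968 mm⁴
  bottom flange (beyond web): d = -54 mm → contributes +3 091 968 mm⁴
Total I = 7 911 936 mm⁴.
For the y-axis: x̄ = 35.73 mm.
Repeating about the centroidal y-axis gives I_y = 3 520 765 mm⁴.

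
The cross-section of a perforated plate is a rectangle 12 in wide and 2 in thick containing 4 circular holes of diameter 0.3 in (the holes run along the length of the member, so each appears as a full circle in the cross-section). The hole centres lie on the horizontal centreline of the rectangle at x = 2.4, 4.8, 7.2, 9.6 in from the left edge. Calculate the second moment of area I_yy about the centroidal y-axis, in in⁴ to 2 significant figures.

Split into non-overlapping primitives; take the origin at the lower-left of the bounding box.
Plate: 12 × 2, A = 24 in², x = 6 in, Ī = 288 in⁴.
Hole 1 (subtracted): ⌀0.3, A = 0.07069 in², x = 2.4 in, Ī = 0.0003976 in⁴.
Hole 2 (subtracted): ⌀0.3, A = 0.07069 in², x = 4.8 in, Ī = 0.0003976 in⁴.
Hole 3 (subtracted): ⌀0.3, A = 0.07069 in², x = 7.2 in, Ī = 0.0003976 in⁴.
Hole 4 (subtracted): ⌀0.3, A = 0.07069 in², x = 9.6 in, Ī = 0.0003976 in⁴.
By symmetry the centroid is at mid-width, x̄ = 6 in.
Transfer each piece to the centroidal y-axis using Ī + A·d² with d = x − 6:
  plate: d = 0 in → contributes +288 in⁴
  hole 1: d = -3.6 in → contributes −0.9165 in⁴
  hole 2: d = -1.2 in → contributes −0.1022 in⁴
  hole 3: d = 1.2 in → contributes −0.1022 in⁴
  hole 4: d = 3.6 in → contributes −0.9165 in⁴
Total I = 286 in⁴.

I_yy ≈ 290 in⁴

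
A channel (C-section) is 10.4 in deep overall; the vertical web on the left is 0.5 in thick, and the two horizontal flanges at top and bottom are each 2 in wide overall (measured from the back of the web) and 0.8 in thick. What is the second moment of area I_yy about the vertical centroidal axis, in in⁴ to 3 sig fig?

Break the section into simple shapes (no overlaps), measuring from the bottom-left corner of the bounding box.
Web: 0.5 × 10.4, A = 5.2 in², x = 0.25 in, Ī = 0.10833 in⁴.
Top flange (beyond web): 1.5 × 0.8, A = 1.2 in², x = 1.25 in, Ī = 0.225 in⁴.
Bottom flange (beyond web): 1.5 × 0.8, A = 1.2 in², x = 1.25 in, Ī = 0.225 in⁴.
Centroid: x̄ = ΣA·x / ΣA = 0.56579 in.
Transfer each piece to the vertical centroidal axis using Ī + A·d² with d = x − 0.56579:
  web: d = -0.31579 in → contributes +0.62689 in⁴
  top flange (beyond web): d = 0.68421 in → contributes +0.78677 in⁴
  bottom flange (beyond web): d = 0.68421 in → contributes +0.78677 in⁴
Total I = 2.2004 in⁴.

I_yy ≈ 2.20 in⁴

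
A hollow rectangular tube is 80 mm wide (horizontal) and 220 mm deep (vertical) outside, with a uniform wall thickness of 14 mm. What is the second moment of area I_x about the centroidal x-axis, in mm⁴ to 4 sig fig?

Split into non-overlapping primitives; take the origin at the lower-left of the bounding box.
Outer rectangle: 80 × 220, A = 17 600 mm², y = 110 mm, Ī = 70 986 667 mm⁴.
Inner void (subtracted): 52 × 192, A = 9 984 mm², y = 110 mm, Ī = 30 670 848 mm⁴.
By symmetry the centroid is at mid-height, ȳ = 110 mm.
All pieces are centred on the centroidal x-axis, so I = ΣĪ (holes subtracted) = 40 315 819 mm⁴.

I_x ≈ 4.032 × 10⁷ mm⁴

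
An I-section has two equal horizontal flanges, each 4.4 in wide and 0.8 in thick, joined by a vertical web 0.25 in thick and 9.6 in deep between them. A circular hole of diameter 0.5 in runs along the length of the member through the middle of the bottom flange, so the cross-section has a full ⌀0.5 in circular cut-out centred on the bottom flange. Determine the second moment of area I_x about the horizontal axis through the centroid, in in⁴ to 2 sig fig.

I_x ≈ 200 in⁴

Break the section into simple shapes (no overlaps), measuring from the bottom-left corner of the bounding box.
Bottom flange: 4.4 × 0.8, A = 3.52 in², y = 0.4 in, Ī = 0.1877 in⁴.
Web: 0.25 × 9.6, A = 2.4 in², y = 5.6 in, Ī = 18.43 in⁴.
Top flange: 4.4 × 0.8, A = 3.52 in², y = 10.8 in, Ī = 0.1877 in⁴.
Hole (subtracted): ⌀0.5, A = 0.1963 in², y = 0.4 in, Ī = 0.003068 in⁴.
Centroid: ȳ = ΣA·y / ΣA = 5.71 in.
Transfer each piece to the horizontal axis through the centroid using Ī + A·d² with d = y − 5.71:
  bottom flange: d = -5.31 in → contributes +99.46 in⁴
  web: d = -0.1105 in → contributes +18.46 in⁴
  top flange: d = 5.09 in → contributes +91.37 in⁴
  hole: d = -5.31 in → contributes −5.54 in⁴
Total I = 203.7 in⁴.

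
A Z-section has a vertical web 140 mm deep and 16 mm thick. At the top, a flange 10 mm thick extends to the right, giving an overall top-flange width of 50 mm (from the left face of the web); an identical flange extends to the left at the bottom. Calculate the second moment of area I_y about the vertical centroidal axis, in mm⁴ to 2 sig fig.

Decompose the section into non-overlapping parts with the origin at the bottom-left of its bounding rectangle.
Web: 16 × 140, A = 2 240 mm², x = 42 mm, Ī = 47 787 mm⁴.
Top flange (beyond web): 34 × 10, A = 340 mm², x = 67 mm, Ī = 32 753 mm⁴.
Bottom flange (beyond web): 34 × 10, A = 340 mm², x = 17 mm, Ī = 32 753 mm⁴.
Centroid: x̄ = ΣA·x / ΣA = 42 mm.
Transfer each piece to the vertical centroidal axis using Ī + A·d² with d = x − 42:
  web: d = 0 mm → contributes +47 787 mm⁴
  top flange (beyond web): d = 25 mm → contributes +245 253 mm⁴
  bottom flange (beyond web): d = -25 mm → contributes +245 253 mm⁴
Total I = 538 293 mm⁴.

I_y ≈ 5.4 × 10⁵ mm⁴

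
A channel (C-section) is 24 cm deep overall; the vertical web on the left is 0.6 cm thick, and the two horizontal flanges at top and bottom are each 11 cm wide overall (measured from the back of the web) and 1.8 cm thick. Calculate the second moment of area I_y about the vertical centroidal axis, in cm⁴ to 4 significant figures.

Treat the section as a set of non-overlapping primitives; coordinates are from the bounding-box lower-left.
Web: 0.6 × 24, A = 14.4 cm², x = 0.3 cm, Ī = 0.432 cm⁴.
Top flange (beyond web): 10.4 × 1.8, A = 18.72 cm², x = 5.8 cm, Ī = 168.73 cm⁴.
Bottom flange (beyond web): 10.4 × 1.8, A = 18.72 cm², x = 5.8 cm, Ī = 168.73 cm⁴.
Centroid: x̄ = ΣA·x / ΣA = 4.27222 cm.
Transfer each piece to the vertical centroidal axis using Ī + A·d² with d = x − 4.27222:
  web: d = -3.97222 cm → contributes +227.643 cm⁴
  top flange (beyond web): d = 1.52778 cm → contributes +212.424 cm⁴
  bottom flange (beyond web): d = 1.52778 cm → contributes +212.424 cm⁴
Total I = 652.491 cm⁴.

I_y ≈ 652.5 cm⁴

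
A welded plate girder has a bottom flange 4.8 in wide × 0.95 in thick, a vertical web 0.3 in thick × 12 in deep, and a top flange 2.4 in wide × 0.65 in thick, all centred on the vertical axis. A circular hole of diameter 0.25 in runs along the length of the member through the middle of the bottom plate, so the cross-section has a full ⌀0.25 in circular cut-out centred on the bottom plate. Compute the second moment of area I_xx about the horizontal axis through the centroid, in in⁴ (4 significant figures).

I_xx ≈ 256.4 in⁴

Split into non-overlapping primitives; take the origin at the lower-left of the bounding box.
Bottom plate: 4.8 × 0.95, A = 4.56 in², y = 0.475 in, Ī = 0.34295 in⁴.
Web plate: 0.3 × 12, A = 3.6 in², y = 6.95 in, Ī = 43.2 in⁴.
Top plate: 2.4 × 0.65, A = 1.56 in², y = 13.275 in, Ī = 0.054925 in⁴.
Hole (subtracted): ⌀0.25, A = 0.0490874 in², y = 0.475 in, Ī = 0.000191748 in⁴.
Centroid: ȳ = ΣA·y / ΣA = 4.95007 in.
Transfer each piece to the horizontal axis through the centroid using Ī + A·d² with d = y − 4.95007:
  bottom plate: d = -4.47507 in → contributes +91.6626 in⁴
  web plate: d = 1.99993 in → contributes +57.599 in⁴
  top plate: d = 8.32493 in → contributes +108.17 in⁴
  hole: d = -4.47507 in → contributes −0.983228 in⁴
Total I = 256.448 in⁴.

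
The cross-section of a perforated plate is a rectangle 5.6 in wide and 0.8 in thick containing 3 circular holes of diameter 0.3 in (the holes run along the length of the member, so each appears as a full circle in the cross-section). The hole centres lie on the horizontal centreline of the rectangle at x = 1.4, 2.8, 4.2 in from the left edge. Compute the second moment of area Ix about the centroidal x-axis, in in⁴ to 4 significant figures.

Ix ≈ 0.2377 in⁴

Decompose the section into non-overlapping parts with the origin at the bottom-left of its bounding rectangle.
Plate: 5.6 × 0.8, A = 4.48 in², y = 0.4 in, Ī = 0.238933 in⁴.
Hole 1 (subtracted): ⌀0.3, A = 0.0706858 in², y = 0.4 in, Ī = 0.000397608 in⁴.
Hole 2 (subtracted): ⌀0.3, A = 0.0706858 in², y = 0.4 in, Ī = 0.000397608 in⁴.
Hole 3 (subtracted): ⌀0.3, A = 0.0706858 in², y = 0.4 in, Ī = 0.000397608 in⁴.
By symmetry the centroid is at mid-height, ȳ = 0.4 in.
All pieces are centred on the centroidal x-axis, so I = ΣĪ (holes subtracted) = 0.237741 in⁴.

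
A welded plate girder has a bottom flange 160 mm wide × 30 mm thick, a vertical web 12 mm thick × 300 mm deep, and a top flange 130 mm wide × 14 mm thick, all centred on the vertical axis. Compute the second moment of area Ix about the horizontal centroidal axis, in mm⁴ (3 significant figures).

Decompose the section into non-overlapping parts with the origin at the bottom-left of its bounding rectangle.
Bottom plate: 160 × 30, A = 4 800 mm², y = 15 mm, Ī = 360 000 mm⁴.
Web plate: 12 × 300, A = 3 600 mm², y = 180 mm, Ī = 27 000 000 mm⁴.
Top plate: 130 × 14, A = 1 820 mm², y = 337 mm, Ī = 29 727 mm⁴.
Centroid: ȳ = ΣA·y / ΣA = 130.46 mm.
Transfer each piece to the horizontal centroidal axis using Ī + A·d² with d = y − 130.46:
  bottom plate: d = -115.46 mm → contributes +64 353 064 mm⁴
  web plate: d = 49.536 mm → contributes +35 833 808 mm⁴
  top plate: d = 206.54 mm → contributes +77 665 837 mm⁴
Total I = 177 852 708 mm⁴.

Ix ≈ 1.78 × 10⁸ mm⁴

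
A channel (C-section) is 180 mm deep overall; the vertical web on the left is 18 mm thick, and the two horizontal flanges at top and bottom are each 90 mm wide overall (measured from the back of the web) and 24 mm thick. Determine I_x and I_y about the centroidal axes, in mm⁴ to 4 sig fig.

Decompose the section into non-overlapping parts with the origin at the bottom-left of its bounding rectangle.
Web: 18 × 180, A = 3 240 mm², y = 90 mm, Ī = 8 748 000 mm⁴.
Top flange (beyond web): 72 × 24, A = 1 728 mm², y = 168 mm, Ī = 82 944 mm⁴.
Bottom flange (beyond web): 72 × 24, A = 1 728 mm², y = 12 mm, Ī = 82 944 mm⁴.
By symmetry the centroid is at mid-height, ȳ = 90 mm.
Transfer each piece to the centroidal x-axis using Ī + A·d² with d = y − 90:
  web: d = 0 mm → contributes +8 748 000 mm⁴
  top flange (beyond web): d = 78 mm → contributes +10 596 096 mm⁴
  bottom flange (beyond web): d = -78 mm → contributes +10 596 096 mm⁴
Total I = 29 940 192 mm⁴.
For the y-axis: x̄ = 32.2258 mm.
Repeating about the centroidal y-axis gives I_y = 4 966 795 mm⁴.

I_x ≈ 2.994 × 10⁷ mm⁴, I_y ≈ 4.967 × 10⁶ mm⁴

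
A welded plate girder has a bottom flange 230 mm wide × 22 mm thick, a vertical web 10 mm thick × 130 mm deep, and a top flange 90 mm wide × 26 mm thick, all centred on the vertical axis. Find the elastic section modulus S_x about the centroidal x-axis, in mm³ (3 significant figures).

Decompose the section into non-overlapping parts with the origin at the bottom-left of its bounding rectangle.
Bottom plate: 230 × 22, A = 5 060 mm², y = 11 mm, Ī = 204 087 mm⁴.
Web plate: 10 × 130, A = 1 300 mm², y = 87 mm, Ī = 1 830 833 mm⁴.
Top plate: 90 × 26, A = 2 340 mm², y = 165 mm, Ī = 131 820 mm⁴.
Centroid: ȳ = ΣA·y / ΣA = 63.777 mm.
Transfer each piece to the centroidal x-axis using Ī + A·d² with d = y − 63.777:
  bottom plate: d = -52.777 mm → contributes +14 298 276 mm⁴
  web plate: d = 23.223 mm → contributes +2 531 933 mm⁴
  top plate: d = 101.22 mm → contributes +24 107 679 mm⁴
Total I = 40 937 887 mm⁴.
Extreme fibre distance c = 114.22 mm; S = I/c = 358 403 mm³.

S_x ≈ 3.58 × 10⁵ mm³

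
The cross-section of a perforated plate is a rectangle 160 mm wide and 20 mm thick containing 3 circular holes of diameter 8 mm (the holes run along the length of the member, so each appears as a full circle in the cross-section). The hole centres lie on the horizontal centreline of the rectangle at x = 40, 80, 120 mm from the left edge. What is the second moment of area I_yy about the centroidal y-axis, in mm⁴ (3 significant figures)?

I_yy ≈ 6.67 × 10⁶ mm⁴

Split into non-overlapping primitives; take the origin at the lower-left of the bounding box.
Plate: 160 × 20, A = 3 200 mm², x = 80 mm, Ī = 6 826 667 mm⁴.
Hole 1 (subtracted): ⌀8, A = 50.265 mm², x = 40 mm, Ī = 201.06 mm⁴.
Hole 2 (subtracted): ⌀8, A = 50.265 mm², x = 80 mm, Ī = 201.06 mm⁴.
Hole 3 (subtracted): ⌀8, A = 50.265 mm², x = 120 mm, Ī = 201.06 mm⁴.
By symmetry the centroid is at mid-width, x̄ = 80 mm.
Transfer each piece to the centroidal y-axis using Ī + A·d² with d = x − 80:
  plate: d = 0 mm → contributes +6 826 667 mm⁴
  hole 1: d = -40 mm → contributes −80 626 mm⁴
  hole 2: d = 0 mm → contributes −201.06 mm⁴
  hole 3: d = 40 mm → contributes −80 626 mm⁴
Total I = 6 665 214 mm⁴.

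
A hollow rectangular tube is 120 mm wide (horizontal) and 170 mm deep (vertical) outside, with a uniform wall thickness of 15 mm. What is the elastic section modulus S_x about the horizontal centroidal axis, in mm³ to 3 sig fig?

S_x ≈ 3.36 × 10⁵ mm³

Split into non-overlapping primitives; take the origin at the lower-left of the bounding box.
Outer rectangle: 120 × 170, A = 20 400 mm², y = 85 mm, Ī = 49 130 000 mm⁴.
Inner void (subtracted): 90 × 140, A = 12 600 mm², y = 85 mm, Ī = 20 580 000 mm⁴.
By symmetry the centroid is at mid-height, ȳ = 85 mm.
All pieces are centred on the horizontal centroidal axis, so I = ΣĪ (holes subtracted) = 28 550 000 mm⁴.
Extreme fibre distance c = 85 mm; S = I/c = 335 882 mm³.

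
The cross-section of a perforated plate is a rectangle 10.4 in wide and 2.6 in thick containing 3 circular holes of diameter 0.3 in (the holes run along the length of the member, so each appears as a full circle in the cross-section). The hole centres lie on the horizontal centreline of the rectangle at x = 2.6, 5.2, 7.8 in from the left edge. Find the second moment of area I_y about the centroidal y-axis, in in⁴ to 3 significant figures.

Split into non-overlapping primitives; take the origin at the lower-left of the bounding box.
Plate: 10.4 × 2.6, A = 27.04 in², x = 5.2 in, Ī = 243.72 in⁴.
Hole 1 (subtracted): ⌀0.3, A = 0.070686 in², x = 2.6 in, Ī = 0.00039761 in⁴.
Hole 2 (subtracted): ⌀0.3, A = 0.070686 in², x = 5.2 in, Ī = 0.00039761 in⁴.
Hole 3 (subtracted): ⌀0.3, A = 0.070686 in², x = 7.8 in, Ī = 0.00039761 in⁴.
By symmetry the centroid is at mid-width, x̄ = 5.2 in.
Transfer each piece to the centroidal y-axis using Ī + A·d² with d = x − 5.2:
  plate: d = 0 in → contributes +243.72 in⁴
  hole 1: d = -2.6 in → contributes −0.47823 in⁴
  hole 2: d = 0 in → contributes −0.00039761 in⁴
  hole 3: d = 2.6 in → contributes −0.47823 in⁴
Total I = 242.76 in⁴.

I_y ≈ 243 in⁴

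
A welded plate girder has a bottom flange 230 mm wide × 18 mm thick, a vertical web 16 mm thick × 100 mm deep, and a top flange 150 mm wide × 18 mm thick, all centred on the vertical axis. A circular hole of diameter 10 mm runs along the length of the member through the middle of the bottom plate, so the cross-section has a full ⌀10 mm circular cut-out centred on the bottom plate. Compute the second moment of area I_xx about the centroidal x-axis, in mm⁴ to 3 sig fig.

I_xx ≈ 2.43 × 10⁷ mm⁴

Treat the section as a set of non-overlapping primitives; coordinates are from the bounding-box lower-left.
Bottom plate: 230 × 18, A = 4 140 mm², y = 9 mm, Ī = 111 780 mm⁴.
Web plate: 16 × 100, A = 1 600 mm², y = 68 mm, Ī = 1 333 333 mm⁴.
Top plate: 150 × 18, A = 2 700 mm², y = 127 mm, Ī = 72 900 mm⁴.
Hole (subtracted): ⌀10, A = 78.54 mm², y = 9 mm, Ī = 490.87 mm⁴.
Centroid: ȳ = ΣA·y / ΣA = 58.393 mm.
Transfer each piece to the centroidal x-axis using Ī + A·d² with d = y − 58.393:
  bottom plate: d = -49.393 mm → contributes +10 212 125 mm⁴
  web plate: d = 9.6067 mm → contributes +1 480 996 mm⁴
  top plate: d = 68.607 mm → contributes +12 781 479 mm⁴
  hole: d = -49.393 mm → contributes −192 104 mm⁴
Total I = 24 282 495 mm⁴.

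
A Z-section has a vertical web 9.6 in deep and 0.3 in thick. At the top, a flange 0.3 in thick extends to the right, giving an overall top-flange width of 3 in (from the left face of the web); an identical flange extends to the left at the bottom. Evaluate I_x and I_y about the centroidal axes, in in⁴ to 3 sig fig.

I_x ≈ 57.2 in⁴, I_y ≈ 4.65 in⁴

Break the section into simple shapes (no overlaps), measuring from the bottom-left corner of the bounding box.
Web: 0.3 × 9.6, A = 2.88 in², y = 4.8 in, Ī = 22.118 in⁴.
Top flange (beyond web): 2.7 × 0.3, A = 0.81 in², y = 9.45 in, Ī = 0.006075 in⁴.
Bottom flange (beyond web): 2.7 × 0.3, A = 0.81 in², y = 0.15 in, Ī = 0.006075 in⁴.
Centroid: ȳ = ΣA·y / ΣA = 4.8 in.
Transfer each piece to the centroidal x-axis using Ī + A·d² with d = y − 4.8:
  web: d = 0 in → contributes +22.118 in⁴
  top flange (beyond web): d = 4.65 in → contributes +17.52 in⁴
  bottom flange (beyond web): d = -4.65 in → contributes +17.52 in⁴
Total I = 57.159 in⁴.
For the y-axis: x̄ = 2.85 in.
Repeating about the centroidal y-axis gives I_y = 4.6508 in⁴.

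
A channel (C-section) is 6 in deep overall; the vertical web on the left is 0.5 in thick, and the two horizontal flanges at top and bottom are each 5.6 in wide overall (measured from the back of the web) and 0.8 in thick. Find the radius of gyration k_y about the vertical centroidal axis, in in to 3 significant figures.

k_y ≈ 1.77 in

Treat the section as a set of non-overlapping primitives; coordinates are from the bounding-box lower-left.
Web: 0.5 × 6, A = 3 in², x = 0.25 in, Ī = 0.0625 in⁴.
Top flange (beyond web): 5.1 × 0.8, A = 4.08 in², x = 3.05 in, Ī = 8.8434 in⁴.
Bottom flange (beyond web): 5.1 × 0.8, A = 4.08 in², x = 3.05 in, Ī = 8.8434 in⁴.
Centroid: x̄ = ΣA·x / ΣA = 2.2973 in.
Transfer each piece to the vertical centroidal axis using Ī + A·d² with d = x − 2.2973:
  web: d = -2.0473 in → contributes +12.637 in⁴
  top flange (beyond web): d = 0.75269 in → contributes +11.155 in⁴
  bottom flange (beyond web): d = 0.75269 in → contributes +11.155 in⁴
Total I = 34.947 in⁴.
Radius of gyration: k = √(I/A) = √(34.947 / 11.16) = 1.7696 in.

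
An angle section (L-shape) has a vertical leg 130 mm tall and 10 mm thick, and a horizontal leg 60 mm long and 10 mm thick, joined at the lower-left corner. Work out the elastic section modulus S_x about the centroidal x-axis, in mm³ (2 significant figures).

Decompose the section into non-overlapping parts with the origin at the bottom-left of its bounding rectangle.
Vertical leg: 10 × 130, A = 1 300 mm², y = 65 mm, Ī = 1 830 833 mm⁴.
Horizontal leg (remainder): 50 × 10, A = 500 mm², y = 5 mm, Ī = 4 167 mm⁴.
Centroid: ȳ = ΣA·y / ΣA = 48.33 mm.
Transfer each piece to the centroidal x-axis using Ī + A·d² with d = y − 48.33:
  vertical leg: d = 16.67 mm → contributes +2 191 944 mm⁴
  horizontal leg (remainder): d = -43.33 mm → contributes +943 056 mm⁴
Total I = 3 135 000 mm⁴.
Extreme fibre distance c = 81.67 mm; S = I/c = 38 388 mm³.

S_x ≈ 3.8 × 10⁴ mm³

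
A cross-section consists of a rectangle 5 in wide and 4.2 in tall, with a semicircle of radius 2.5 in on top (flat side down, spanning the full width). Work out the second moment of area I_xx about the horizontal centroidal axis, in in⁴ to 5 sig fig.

Decompose the section into non-overlapping parts with the origin at the bottom-left of its bounding rectangle.
Rectangular body: 5 × 4.2, A = 21 in², y = 2.1 in, Ī = 30.87 in⁴.
Semicircular cap: semicircle r = 2.5, A = 9.817477 in², y = 5.261033 in, Ī = 4.287381 in⁴.
Centroid: ȳ = ΣA·y / ΣA = 3.107005 in.
Transfer each piece to the horizontal centroidal axis using Ī + A·d² with d = y − 3.107005:
  rectangular body: d = -1.007005 in → contributes +52.16526 in⁴
  semicircular cap: d = 2.154027 in → contributes +49.83885 in⁴
Total I = 102.0041 in⁴.

I_xx ≈ 102.00 in⁴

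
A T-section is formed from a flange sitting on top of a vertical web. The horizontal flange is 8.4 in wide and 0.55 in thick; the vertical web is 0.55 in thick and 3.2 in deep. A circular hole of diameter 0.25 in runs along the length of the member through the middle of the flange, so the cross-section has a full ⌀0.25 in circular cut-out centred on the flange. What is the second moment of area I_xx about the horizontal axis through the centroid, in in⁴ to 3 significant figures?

Split into non-overlapping primitives; take the origin at the lower-left of the bounding box.
Flange: 8.4 × 0.55, A = 4.62 in², y = 3.475 in, Ī = 0.11646 in⁴.
Web: 0.55 × 3.2, A = 1.76 in², y = 1.6 in, Ī = 1.5019 in⁴.
Hole (subtracted): ⌀0.25, A = 0.049087 in², y = 3.475 in, Ī = 0.00019175 in⁴.
Centroid: ȳ = ΣA·y / ΣA = 2.9537 in.
Transfer each piece to the horizontal axis through the centroid using Ī + A·d² with d = y − 2.9537:
  flange: d = 0.52125 in → contributes +1.3717 in⁴
  web: d = -1.3537 in → contributes +4.7273 in⁴
  hole: d = 0.52125 in → contributes −0.013529 in⁴
Total I = 6.0855 in⁴.

I_xx ≈ 6.09 in⁴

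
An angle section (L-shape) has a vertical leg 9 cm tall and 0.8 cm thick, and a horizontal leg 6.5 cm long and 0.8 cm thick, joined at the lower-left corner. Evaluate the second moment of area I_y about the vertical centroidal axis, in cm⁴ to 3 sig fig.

Treat the section as a set of non-overlapping primitives; coordinates are from the bounding-box lower-left.
Vertical leg: 0.8 × 9, A = 7.2 cm², x = 0.4 cm, Ī = 0.384 cm⁴.
Horizontal leg (remainder): 5.7 × 0.8, A = 4.56 cm², x = 3.65 cm, Ī = 12.346 cm⁴.
Centroid: x̄ = ΣA·x / ΣA = 1.6602 cm.
Transfer each piece to the vertical centroidal axis using Ī + A·d² with d = x − 1.6602:
  vertical leg: d = -1.2602 cm → contributes +11.818 cm⁴
  horizontal leg (remainder): d = 1.9898 cm → contributes +30.401 cm⁴
Total I = 42.219 cm⁴.

I_y ≈ 42.2 cm⁴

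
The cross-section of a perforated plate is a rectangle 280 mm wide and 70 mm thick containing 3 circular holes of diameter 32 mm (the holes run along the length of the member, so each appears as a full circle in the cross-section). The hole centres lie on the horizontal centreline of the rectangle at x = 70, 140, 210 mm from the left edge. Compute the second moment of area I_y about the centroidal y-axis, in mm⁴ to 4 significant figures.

Split into non-overlapping primitives; take the origin at the lower-left of the bounding box.
Plate: 280 × 70, A = 19 600 mm², x = 140 mm, Ī = 128 053 333 mm⁴.
Hole 1 (subtracted): ⌀32, A = 804.248 mm², x = 70 mm, Ī = 51471.9 mm⁴.
Hole 2 (subtracted): ⌀32, A = 804.248 mm², x = 140 mm, Ī = 51471.9 mm⁴.
Hole 3 (subtracted): ⌀32, A = 804.248 mm², x = 210 mm, Ī = 51471.9 mm⁴.
By symmetry the centroid is at mid-width, x̄ = 140 mm.
Transfer each piece to the centroidal y-axis using Ī + A·d² with d = x − 140:
  plate: d = 0 mm → contributes +128 053 333 mm⁴
  hole 1: d = -70 mm → contributes −3 992 286 mm⁴
  hole 2: d = 0 mm → contributes −51471.9 mm⁴
  hole 3: d = 70 mm → contributes −3 992 286 mm⁴
Total I = 120 017 290 mm⁴.

I_y ≈ 1.200 × 10⁸ mm⁴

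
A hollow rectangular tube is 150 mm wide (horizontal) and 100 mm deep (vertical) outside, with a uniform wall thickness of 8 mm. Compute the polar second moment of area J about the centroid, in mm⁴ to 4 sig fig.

J ≈ 1.716 × 10⁷ mm⁴

Treat the section as a set of non-overlapping primitives; coordinates are from the bounding-box lower-left.
Outer rectangle: 150 × 100, A = 15 000 mm², y = 50 mm, Ī = 12 500 000 mm⁴.
Inner void (subtracted): 134 × 84, A = 11 256 mm², y = 50 mm, Ī = 6 618 528 mm⁴.
By symmetry the centroid is at mid-height, ȳ = 50 mm.
All pieces are centred on the centroidal x-axis, so I = ΣĪ (holes subtracted) = 5 881 472 mm⁴.
Repeating about the centroidal y-axis gives I_y = 11 282 272 mm⁴.
Polar second moment: J = I_x + I_y = 17 163 744 mm⁴.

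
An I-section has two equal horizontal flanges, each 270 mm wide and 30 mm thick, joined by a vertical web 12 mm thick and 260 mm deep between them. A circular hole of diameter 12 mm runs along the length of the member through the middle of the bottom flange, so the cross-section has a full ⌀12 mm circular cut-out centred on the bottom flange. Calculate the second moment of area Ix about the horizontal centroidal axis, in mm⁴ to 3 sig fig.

Split into non-overlapping primitives; take the origin at the lower-left of the bounding box.
Bottom flange: 270 × 30, A = 8 100 mm², y = 15 mm, Ī = 607 500 mm⁴.
Web: 12 × 260, A = 3 120 mm², y = 160 mm, Ī = 17 576 000 mm⁴.
Top flange: 270 × 30, A = 8 100 mm², y = 305 mm, Ī = 607 500 mm⁴.
Hole (subtracted): ⌀12, A = 113.1 mm², y = 15 mm, Ī = 1017.9 mm⁴.
Centroid: ȳ = ΣA·y / ΣA = 160.85 mm.
Transfer each piece to the horizontal centroidal axis using Ī + A·d² with d = y − 160.85:
  bottom flange: d = -145.85 mm → contributes +172 921 513 mm⁴
  web: d = -0.85381 mm → contributes +17 578 274 mm⁴
  top flange: d = 144.15 mm → contributes +168 910 297 mm⁴
  hole: d = -145.85 mm → contributes −2 406 975 mm⁴
Total I = 357 003 109 mm⁴.

Ix ≈ 3.57 × 10⁸ mm⁴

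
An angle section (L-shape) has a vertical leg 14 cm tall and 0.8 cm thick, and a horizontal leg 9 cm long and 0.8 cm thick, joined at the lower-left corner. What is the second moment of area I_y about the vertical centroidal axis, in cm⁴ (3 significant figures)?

Break the section into simple shapes (no overlaps), measuring from the bottom-left corner of the bounding box.
Vertical leg: 0.8 × 14, A = 11.2 cm², x = 0.4 cm, Ī = 0.59733 cm⁴.
Horizontal leg (remainder): 8.2 × 0.8, A = 6.56 cm², x = 4.9 cm, Ī = 36.758 cm⁴.
Centroid: x̄ = ΣA·x / ΣA = 2.0622 cm.
Transfer each piece to the vertical centroidal axis using Ī + A·d² with d = x − 2.0622:
  vertical leg: d = -1.6622 cm → contributes +31.541 cm⁴
  horizontal leg (remainder): d = 2.8378 cm → contributes +89.588 cm⁴
Total I = 121.13 cm⁴.

I_y ≈ 121 cm⁴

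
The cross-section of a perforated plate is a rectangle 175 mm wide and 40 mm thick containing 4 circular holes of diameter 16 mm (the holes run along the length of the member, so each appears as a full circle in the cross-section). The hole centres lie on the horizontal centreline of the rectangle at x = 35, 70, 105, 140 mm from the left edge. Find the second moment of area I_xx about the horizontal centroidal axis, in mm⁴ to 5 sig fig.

Split into non-overlapping primitives; take the origin at the lower-left of the bounding box.
Plate: 175 × 40, A = 7 000 mm², y = 20 mm, Ī = 933333.3 mm⁴.
Hole 1 (subtracted): ⌀16, A = 201.0619 mm², y = 20 mm, Ī = 3216.991 mm⁴.
Hole 2 (subtracted): ⌀16, A = 201.0619 mm², y = 20 mm, Ī = 3216.991 mm⁴.
Hole 3 (subtracted): ⌀16, A = 201.0619 mm², y = 20 mm, Ī = 3216.991 mm⁴.
Hole 4 (subtracted): ⌀16, A = 201.0619 mm², y = 20 mm, Ī = 3216.991 mm⁴.
By symmetry the centroid is at mid-height, ȳ = 20 mm.
All pieces are centred on the horizontal centroidal axis, so I = ΣĪ (holes subtracted) = 920465.4 mm⁴.

I_xx ≈ 9.2047 × 10⁵ mm⁴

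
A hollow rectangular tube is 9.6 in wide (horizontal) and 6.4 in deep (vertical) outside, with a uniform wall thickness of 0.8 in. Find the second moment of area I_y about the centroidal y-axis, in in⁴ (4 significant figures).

I_y ≈ 267.1 in⁴

Decompose the section into non-overlapping parts with the origin at the bottom-left of its bounding rectangle.
Outer rectangle: 9.6 × 6.4, A = 61.44 in², x = 4.8 in, Ī = 471.859 in⁴.
Inner void (subtracted): 8 × 4.8, A = 38.4 in², x = 4.8 in, Ī = 204.8 in⁴.
By symmetry the centroid is at mid-width, x̄ = 4.8 in.
All pieces are centred on the centroidal y-axis, so I = ΣĪ (holes subtracted) = 267.059 in⁴.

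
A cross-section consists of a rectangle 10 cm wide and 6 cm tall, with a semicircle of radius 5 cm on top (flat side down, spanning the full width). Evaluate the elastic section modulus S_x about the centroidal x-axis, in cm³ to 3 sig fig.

S_x ≈ 146 cm³

Treat the section as a set of non-overlapping primitives; coordinates are from the bounding-box lower-left.
Rectangular body: 10 × 6, A = 60 cm², y = 3 cm, Ī = 180 cm⁴.
Semicircular cap: semicircle r = 5, A = 39.27 cm², y = 8.1221 cm, Ī = 68.598 cm⁴.
Centroid: ȳ = ΣA·y / ΣA = 5.0262 cm.
Transfer each piece to the centroidal x-axis using Ī + A·d² with d = y − 5.0262:
  rectangular body: d = -2.0262 cm → contributes +426.33 cm⁴
  semicircular cap: d = 3.0958 cm → contributes +444.97 cm⁴
Total I = 871.31 cm⁴.
Extreme fibre distance c = 5.9738 cm; S = I/c = 145.86 cm³.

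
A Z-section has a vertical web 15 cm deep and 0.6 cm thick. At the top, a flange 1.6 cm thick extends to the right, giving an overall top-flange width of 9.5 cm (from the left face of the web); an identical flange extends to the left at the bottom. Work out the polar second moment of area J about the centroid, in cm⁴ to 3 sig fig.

J ≈ 2280 cm⁴

Treat the section as a set of non-overlapping primitives; coordinates are from the bounding-box lower-left.
Web: 0.6 × 15, A = 9 cm², y = 7.5 cm, Ī = 168.75 cm⁴.
Top flange (beyond web): 8.9 × 1.6, A = 14.24 cm², y = 14.2 cm, Ī = 3.0379 cm⁴.
Bottom flange (beyond web): 8.9 × 1.6, A = 14.24 cm², y = 0.8 cm, Ī = 3.0379 cm⁴.
Centroid: ȳ = ΣA·y / ΣA = 7.5 cm.
Transfer each piece to the centroidal x-axis using Ī + A·d² with d = y − 7.5:
  web: d = 0 cm → contributes +168.75 cm⁴
  top flange (beyond web): d = 6.7 cm → contributes +642.27 cm⁴
  bottom flange (beyond web): d = -6.7 cm → contributes +642.27 cm⁴
Total I = 1453.3 cm⁴.
For the y-axis: x̄ = 9.2 cm.
Repeating about the centroidal y-axis gives I_y = 830.84 cm⁴.
Polar second moment: J = I_x + I_y = 2284.1 cm⁴.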